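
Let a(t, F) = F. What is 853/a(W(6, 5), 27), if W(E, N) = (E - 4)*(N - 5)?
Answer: 853/27 ≈ 31.593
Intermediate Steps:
W(E, N) = (-5 + N)*(-4 + E) (W(E, N) = (-4 + E)*(-5 + N) = (-5 + N)*(-4 + E))
853/a(W(6, 5), 27) = 853/27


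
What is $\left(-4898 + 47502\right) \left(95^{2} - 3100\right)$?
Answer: $252428700$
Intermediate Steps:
$\left(-4898 + 47502\right) \left(95^{2} - 3100\right) = 42604 \left(9025 - 3100\right) = 42604 \cdot 5925 = 252428700$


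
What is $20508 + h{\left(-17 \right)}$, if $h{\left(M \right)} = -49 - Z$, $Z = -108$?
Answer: $20567$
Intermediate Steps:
$h{\left(M \right)} = 59$ ($h{\left(M \right)} = -49 - -108 = -49 + 108 = 59$)
$20508 + h{\left(-17 \right)} = 20508 + 59 = 20567$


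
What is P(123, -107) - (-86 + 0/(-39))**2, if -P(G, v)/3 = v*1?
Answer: -7075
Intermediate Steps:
P(G, v) = -3*v
P(123, -107) - (-86 + 0/(-39))**2 = -3*(-107) - (-86 + 0/(-39))**2 = 321 - (-86 + 0*(-1/39))**2 = 321 - (-86 + 0)**2 = 321 - 1*(-86)**2 = 321 - 1*7396 = 321 - 7396 = -7075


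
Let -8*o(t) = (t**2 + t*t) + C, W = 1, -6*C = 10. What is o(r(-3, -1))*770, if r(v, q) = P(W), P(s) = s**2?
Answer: -385/12 ≈ -32.083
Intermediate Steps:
C = -5/3 (C = -1/6*10 = -5/3 ≈ -1.6667)
r(v, q) = 1 (r(v, q) = 1**2 = 1)
o(t) = 5/24 - t**2/4 (o(t) = -((t**2 + t*t) - 5/3)/8 = -((t**2 + t**2) - 5/3)/8 = -(2*t**2 - 5/3)/8 = -(-5/3 + 2*t**2)/8 = 5/24 - t**2/4)
o(r(-3, -1))*770 = (5/24 - 1/4*1**2)*770 = (5/24 - 1/4*1)*770 = (5/24 - 1/4)*770 = -1/24*770 = -385/12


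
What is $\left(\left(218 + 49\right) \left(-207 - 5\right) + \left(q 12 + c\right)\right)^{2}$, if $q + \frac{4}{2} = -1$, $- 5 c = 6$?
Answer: $\frac{80205638436}{25} \approx 3.2082 \cdot 10^{9}$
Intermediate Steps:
$c = - \frac{6}{5}$ ($c = \left(- \frac{1}{5}\right) 6 = - \frac{6}{5} \approx -1.2$)
$q = -3$ ($q = -2 - 1 = -3$)
$\left(\left(218 + 49\right) \left(-207 - 5\right) + \left(q 12 + c\right)\right)^{2} = \left(\left(218 + 49\right) \left(-207 - 5\right) - \frac{186}{5}\right)^{2} = \left(267 \left(-212\right) - \frac{186}{5}\right)^{2} = \left(-56604 - \frac{186}{5}\right)^{2} = \left(- \frac{283206}{5}\right)^{2} = \frac{80205638436}{25}$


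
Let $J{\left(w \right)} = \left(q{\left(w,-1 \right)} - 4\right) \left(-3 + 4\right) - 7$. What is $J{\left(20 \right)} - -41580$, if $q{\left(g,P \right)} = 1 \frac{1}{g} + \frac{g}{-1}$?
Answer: $\frac{830981}{20} \approx 41549.0$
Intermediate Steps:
$q{\left(g,P \right)} = \frac{1}{g} - g$ ($q{\left(g,P \right)} = \frac{1}{g} + g \left(-1\right) = \frac{1}{g} - g$)
$J{\left(w \right)} = -11 + \frac{1}{w} - w$ ($J{\left(w \right)} = \left(\left(\frac{1}{w} - w\right) - 4\right) \left(-3 + 4\right) - 7 = \left(-4 + \frac{1}{w} - w\right) 1 - 7 = \left(-4 + \frac{1}{w} - w\right) - 7 = -11 + \frac{1}{w} - w$)
$J{\left(20 \right)} - -41580 = \left(-11 + \frac{1}{20} - 20\right) - -41580 = \left(-11 + \frac{1}{20} - 20\right) + 41580 = - \frac{619}{20} + 41580 = \frac{830981}{20}$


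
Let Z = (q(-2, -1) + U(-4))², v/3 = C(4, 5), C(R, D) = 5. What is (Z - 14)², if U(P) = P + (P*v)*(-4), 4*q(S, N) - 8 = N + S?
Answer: 810678742129/256 ≈ 3.1667e+9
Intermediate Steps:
v = 15 (v = 3*5 = 15)
q(S, N) = 2 + N/4 + S/4 (q(S, N) = 2 + (N + S)/4 = 2 + (N/4 + S/4) = 2 + N/4 + S/4)
U(P) = -59*P (U(P) = P + (P*15)*(-4) = P + (15*P)*(-4) = P - 60*P = -59*P)
Z = 900601/16 (Z = ((2 + (¼)*(-1) + (¼)*(-2)) - 59*(-4))² = ((2 - ¼ - ½) + 236)² = (5/4 + 236)² = (949/4)² = 900601/16 ≈ 56288.)
(Z - 14)² = (900601/16 - 14)² = (900377/16)² = 810678742129/256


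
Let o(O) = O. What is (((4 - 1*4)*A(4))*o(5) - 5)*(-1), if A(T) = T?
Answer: 5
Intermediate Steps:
(((4 - 1*4)*A(4))*o(5) - 5)*(-1) = (((4 - 1*4)*4)*5 - 5)*(-1) = (((4 - 4)*4)*5 - 5)*(-1) = ((0*4)*5 - 5)*(-1) = (0*5 - 5)*(-1) = (0 - 5)*(-1) = -5*(-1) = 5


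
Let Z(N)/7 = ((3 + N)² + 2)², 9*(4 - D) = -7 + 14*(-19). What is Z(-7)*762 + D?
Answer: 5184751/3 ≈ 1.7283e+6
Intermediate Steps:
D = 103/3 (D = 4 - (-7 + 14*(-19))/9 = 4 - (-7 - 266)/9 = 4 - ⅑*(-273) = 4 + 91/3 = 103/3 ≈ 34.333)
Z(N) = 7*(2 + (3 + N)²)² (Z(N) = 7*((3 + N)² + 2)² = 7*(2 + (3 + N)²)²)
Z(-7)*762 + D = (7*(2 + (3 - 7)²)²)*762 + 103/3 = (7*(2 + (-4)²)²)*762 + 103/3 = (7*(2 + 16)²)*762 + 103/3 = (7*18²)*762 + 103/3 = (7*324)*762 + 103/3 = 2268*762 + 103/3 = 1728216 + 103/3 = 5184751/3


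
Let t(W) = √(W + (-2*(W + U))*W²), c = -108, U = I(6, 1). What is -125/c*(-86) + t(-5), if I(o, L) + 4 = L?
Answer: -5375/54 + √395 ≈ -79.662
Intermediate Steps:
I(o, L) = -4 + L
U = -3 (U = -4 + 1 = -3)
t(W) = √(W + W²*(6 - 2*W)) (t(W) = √(W + (-2*(W - 3))*W²) = √(W + (-2*(-3 + W))*W²) = √(W + (6 - 2*W)*W²) = √(W + W²*(6 - 2*W)))
-125/c*(-86) + t(-5) = -125/(-108)*(-86) + √(-5*(1 - 2*(-5)² + 6*(-5))) = -125*(-1/108)*(-86) + √(-5*(1 - 2*25 - 30)) = (125/108)*(-86) + √(-5*(1 - 50 - 30)) = -5375/54 + √(-5*(-79)) = -5375/54 + √395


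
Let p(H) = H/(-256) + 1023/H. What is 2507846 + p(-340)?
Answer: 13642673097/5440 ≈ 2.5078e+6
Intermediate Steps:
p(H) = 1023/H - H/256 (p(H) = H*(-1/256) + 1023/H = -H/256 + 1023/H = 1023/H - H/256)
2507846 + p(-340) = 2507846 + (1023/(-340) - 1/256*(-340)) = 2507846 + (1023*(-1/340) + 85/64) = 2507846 + (-1023/340 + 85/64) = 2507846 - 9143/5440 = 13642673097/5440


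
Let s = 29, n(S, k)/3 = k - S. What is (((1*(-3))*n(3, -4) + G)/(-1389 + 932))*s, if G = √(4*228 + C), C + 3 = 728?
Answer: -1827/457 - 29*√1637/457 ≈ -6.5653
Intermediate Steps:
C = 725 (C = -3 + 728 = 725)
n(S, k) = -3*S + 3*k (n(S, k) = 3*(k - S) = -3*S + 3*k)
G = √1637 (G = √(4*228 + 725) = √(912 + 725) = √1637 ≈ 40.460)
(((1*(-3))*n(3, -4) + G)/(-1389 + 932))*s = (((1*(-3))*(-3*3 + 3*(-4)) + √1637)/(-1389 + 932))*29 = ((-3*(-9 - 12) + √1637)/(-457))*29 = ((-3*(-21) + √1637)*(-1/457))*29 = ((63 + √1637)*(-1/457))*29 = (-63/457 - √1637/457)*29 = -1827/457 - 29*√1637/457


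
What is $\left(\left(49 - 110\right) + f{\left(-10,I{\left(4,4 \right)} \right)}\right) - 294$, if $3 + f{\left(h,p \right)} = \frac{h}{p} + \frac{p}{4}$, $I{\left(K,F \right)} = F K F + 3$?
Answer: $- \frac{91495}{268} \approx -341.4$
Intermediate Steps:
$I{\left(K,F \right)} = 3 + K F^{2}$ ($I{\left(K,F \right)} = K F^{2} + 3 = 3 + K F^{2}$)
$f{\left(h,p \right)} = -3 + \frac{p}{4} + \frac{h}{p}$ ($f{\left(h,p \right)} = -3 + \left(\frac{h}{p} + \frac{p}{4}\right) = -3 + \left(\frac{p}{4} + \frac{h}{p}\right) = -3 + \frac{p}{4} + \frac{h}{p}$)
$\left(\left(49 - 110\right) + f{\left(-10,I{\left(4,4 \right)} \right)}\right) - 294 = \left(\left(49 - 110\right) - \left(3 + \frac{10}{3 + 4 \cdot 4^{2}} - \frac{3 + 4 \cdot 4^{2}}{4}\right)\right) - 294 = \left(-61 - \left(3 + \frac{10}{3 + 4 \cdot 16} - \frac{3 + 4 \cdot 16}{4}\right)\right) - 294 = \left(-61 - \left(3 + \frac{10}{3 + 64} - \frac{3 + 64}{4}\right)\right) - 294 = \left(-61 - \left(- \frac{55}{4} + \frac{10}{67}\right)\right) - 294 = \left(-61 - - \frac{3645}{268}\right) - 294 = \left(-61 + \frac{3645}{268}\right) - 294 = - \frac{12703}{268} - 294 = - \frac{91495}{268}$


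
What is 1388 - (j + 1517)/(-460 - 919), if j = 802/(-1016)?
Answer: 973108651/700532 ≈ 1389.1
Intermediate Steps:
j = -401/508 (j = 802*(-1/1016) = -401/508 ≈ -0.78937)
1388 - (j + 1517)/(-460 - 919) = 1388 - (-401/508 + 1517)/(-460 - 919) = 1388 - 770235/(508*(-1379)) = 1388 - 770235*(-1)/(508*1379) = 1388 - 1*(-770235/700532) = 1388 + 770235/700532 = 973108651/700532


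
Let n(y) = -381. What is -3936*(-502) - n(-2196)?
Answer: 1976253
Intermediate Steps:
-3936*(-502) - n(-2196) = -3936*(-502) - 1*(-381) = 1975872 + 381 = 1976253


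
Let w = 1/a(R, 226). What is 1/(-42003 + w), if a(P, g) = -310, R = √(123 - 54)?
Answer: -310/13020931 ≈ -2.3808e-5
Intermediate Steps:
R = √69 ≈ 8.3066
w = -1/310 (w = 1/(-310) = -1/310 ≈ -0.0032258)
1/(-42003 + w) = 1/(-42003 - 1/310) = 1/(-13020931/310) = -310/13020931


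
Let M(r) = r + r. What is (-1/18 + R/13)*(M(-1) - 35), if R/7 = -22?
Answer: 103045/234 ≈ 440.36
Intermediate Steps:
R = -154 (R = 7*(-22) = -154)
M(r) = 2*r
(-1/18 + R/13)*(M(-1) - 35) = (-1/18 - 154/13)*(2*(-1) - 35) = (-1*1/18 - 154*1/13)*(-2 - 35) = (-1/18 - 154/13)*(-37) = -2785/234*(-37) = 103045/234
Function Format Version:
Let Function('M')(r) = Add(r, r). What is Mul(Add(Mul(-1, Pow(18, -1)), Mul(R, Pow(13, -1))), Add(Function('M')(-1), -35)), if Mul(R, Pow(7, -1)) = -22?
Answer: Rational(103045, 234) ≈ 440.36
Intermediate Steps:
R = -154 (R = Mul(7, -22) = -154)
Function('M')(r) = Mul(2, r)
Mul(Add(Mul(-1, Pow(18, -1)), Mul(R, Pow(13, -1))), Add(Function('M')(-1), -35)) = Mul(Add(Mul(-1, Pow(18, -1)), Mul(-154, Pow(13, -1))), Add(Mul(2, -1), -35)) = Mul(Add(Mul(-1, Rational(1, 18)), Mul(-154, Rational(1, 13))), Add(-2, -35)) = Mul(Add(Rational(-1, 18), Rational(-154, 13)), -37) = Mul(Rational(-2785, 234), -37) = Rational(103045, 234)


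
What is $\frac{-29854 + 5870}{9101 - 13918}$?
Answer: $\frac{23984}{4817} \approx 4.979$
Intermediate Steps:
$\frac{-29854 + 5870}{9101 - 13918} = - \frac{23984}{-4817} = \left(-23984\right) \left(- \frac{1}{4817}\right) = \frac{23984}{4817}$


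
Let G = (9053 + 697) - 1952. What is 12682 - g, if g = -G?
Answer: 20480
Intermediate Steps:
G = 7798 (G = 9750 - 1952 = 7798)
g = -7798 (g = -1*7798 = -7798)
12682 - g = 12682 - 1*(-7798) = 12682 + 7798 = 20480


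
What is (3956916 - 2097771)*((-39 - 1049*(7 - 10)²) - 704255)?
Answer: -1326936856575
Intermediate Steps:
(3956916 - 2097771)*((-39 - 1049*(7 - 10)²) - 704255) = 1859145*((-39 - 1049*(-3)²) - 704255) = 1859145*((-39 - 1049*9) - 704255) = 1859145*((-39 - 9441) - 704255) = 1859145*(-9480 - 704255) = 1859145*(-713735) = -1326936856575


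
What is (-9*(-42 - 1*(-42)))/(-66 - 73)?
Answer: 0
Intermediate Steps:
(-9*(-42 - 1*(-42)))/(-66 - 73) = -9*(-42 + 42)/(-139) = -9*0*(-1/139) = 0*(-1/139) = 0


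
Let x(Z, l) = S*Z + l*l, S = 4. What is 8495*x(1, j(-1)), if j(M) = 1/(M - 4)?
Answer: 171599/5 ≈ 34320.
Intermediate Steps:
j(M) = 1/(-4 + M)
x(Z, l) = l**2 + 4*Z (x(Z, l) = 4*Z + l*l = 4*Z + l**2 = l**2 + 4*Z)
8495*x(1, j(-1)) = 8495*((1/(-4 - 1))**2 + 4*1) = 8495*((1/(-5))**2 + 4) = 8495*((-1/5)**2 + 4) = 8495*(1/25 + 4) = 8495*(101/25) = 171599/5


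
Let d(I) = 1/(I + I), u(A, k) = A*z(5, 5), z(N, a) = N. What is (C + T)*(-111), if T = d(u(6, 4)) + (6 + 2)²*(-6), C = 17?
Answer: 814703/20 ≈ 40735.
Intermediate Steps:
u(A, k) = 5*A (u(A, k) = A*5 = 5*A)
d(I) = 1/(2*I)
T = -23039/60 (T = 1/(2*((5*6))) + (6 + 2)²*(-6) = (½)/30 + 8²*(-6) = (½)*(1/30) + 64*(-6) = 1/60 - 384 = -23039/60 ≈ -383.98)
(C + T)*(-111) = (17 - 23039/60)*(-111) = -22019/60*(-111) = 814703/20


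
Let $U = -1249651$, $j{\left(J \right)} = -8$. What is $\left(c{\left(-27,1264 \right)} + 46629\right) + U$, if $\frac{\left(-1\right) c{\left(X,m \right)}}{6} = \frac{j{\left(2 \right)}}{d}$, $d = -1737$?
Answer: $- \frac{696549754}{579} \approx -1.203 \cdot 10^{6}$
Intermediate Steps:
$c{\left(X,m \right)} = - \frac{16}{579}$ ($c{\left(X,m \right)} = - 6 \left(- \frac{8}{-1737}\right) = - 6 \left(\left(-8\right) \left(- \frac{1}{1737}\right)\right) = \left(-6\right) \frac{8}{1737} = - \frac{16}{579}$)
$\left(c{\left(-27,1264 \right)} + 46629\right) + U = \left(- \frac{16}{579} + 46629\right) - 1249651 = \frac{26998175}{579} - 1249651 = - \frac{696549754}{579}$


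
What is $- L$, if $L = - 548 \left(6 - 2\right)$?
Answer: $2192$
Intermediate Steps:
$L = -2192$ ($L = \left(-548\right) 4 = -2192$)
$- L = \left(-1\right) \left(-2192\right) = 2192$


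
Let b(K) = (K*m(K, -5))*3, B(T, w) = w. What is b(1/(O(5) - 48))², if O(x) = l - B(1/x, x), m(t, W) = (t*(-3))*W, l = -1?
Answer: 25/104976 ≈ 0.00023815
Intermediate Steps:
m(t, W) = -3*W*t (m(t, W) = (-3*t)*W = -3*W*t)
O(x) = -1 - x
b(K) = 45*K² (b(K) = (K*(-3*(-5)*K))*3 = (K*(15*K))*3 = (15*K²)*3 = 45*K²)
b(1/(O(5) - 48))² = (45*(1/((-1 - 1*5) - 48))²)² = (45*(1/((-1 - 5) - 48))²)² = (45*(1/(-6 - 48))²)² = (45*(1/(-54))²)² = (45*(-1/54)²)² = (45*(1/2916))² = (5/324)² = 25/104976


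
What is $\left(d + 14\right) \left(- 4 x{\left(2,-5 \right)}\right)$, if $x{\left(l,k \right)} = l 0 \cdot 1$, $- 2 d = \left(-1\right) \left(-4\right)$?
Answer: $0$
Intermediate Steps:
$d = -2$ ($d = - \frac{\left(-1\right) \left(-4\right)}{2} = \left(- \frac{1}{2}\right) 4 = -2$)
$x{\left(l,k \right)} = 0$ ($x{\left(l,k \right)} = 0 \cdot 1 = 0$)
$\left(d + 14\right) \left(- 4 x{\left(2,-5 \right)}\right) = \left(-2 + 14\right) \left(\left(-4\right) 0\right) = 12 \cdot 0 = 0$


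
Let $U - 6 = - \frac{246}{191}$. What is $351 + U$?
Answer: $\frac{67941}{191} \approx 355.71$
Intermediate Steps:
$U = \frac{900}{191}$ ($U = 6 - \frac{246}{191} = \frac{900}{191} \approx 4.712$)
$351 + U = 351 + \frac{900}{191} = \frac{67941}{191}$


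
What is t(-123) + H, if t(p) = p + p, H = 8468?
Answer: 8222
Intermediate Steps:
t(p) = 2*p
t(-123) + H = 2*(-123) + 8468 = -246 + 8468 = 8222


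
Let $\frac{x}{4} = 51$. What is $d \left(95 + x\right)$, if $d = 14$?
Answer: $4186$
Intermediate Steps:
$x = 204$ ($x = 4 \cdot 51 = 204$)
$d \left(95 + x\right) = 14 \left(95 + 204\right) = 14 \cdot 299 = 4186$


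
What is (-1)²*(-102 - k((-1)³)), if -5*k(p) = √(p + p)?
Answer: -102 + I*√2/5 ≈ -102.0 + 0.28284*I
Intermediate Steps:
k(p) = -√2*√p/5 (k(p) = -√(p + p)/5 = -√2*√p/5)
(-1)²*(-102 - k((-1)³)) = (-1)²*(-102 - (-1)*√2*√((-1)³)/5) = 1*(-102 - (-1)*√2*√(-1)/5) = 1*(-102 - (-1)*√2*I/5) = 1*(-102 - (-1)*I*√2/5) = 1*(-102 + I*√2/5) = -102 + I*√2/5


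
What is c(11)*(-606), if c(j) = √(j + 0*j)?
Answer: -606*√11 ≈ -2009.9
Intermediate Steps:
c(j) = √j (c(j) = √(j + 0) = √j)
c(11)*(-606) = √11*(-606) = -606*√11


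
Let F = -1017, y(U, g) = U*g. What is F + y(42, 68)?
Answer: 1839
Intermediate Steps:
F + y(42, 68) = -1017 + 42*68 = -1017 + 2856 = 1839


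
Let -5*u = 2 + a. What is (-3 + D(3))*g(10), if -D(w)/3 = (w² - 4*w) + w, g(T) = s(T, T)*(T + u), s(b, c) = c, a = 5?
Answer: -258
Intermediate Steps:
u = -7/5 (u = -(2 + 5)/5 = -⅕*7 = -7/5 ≈ -1.4000)
g(T) = T*(-7/5 + T) (g(T) = T*(T - 7/5) = T*(-7/5 + T))
D(w) = -3*w² + 9*w (D(w) = -3*((w² - 4*w) + w) = -3*(w² - 3*w) = -3*w² + 9*w)
(-3 + D(3))*g(10) = (-3 + 3*3*(3 - 1*3))*((⅕)*10*(-7 + 5*10)) = (-3 + 3*3*(3 - 3))*((⅕)*10*(-7 + 50)) = (-3 + 3*3*0)*((⅕)*10*43) = (-3 + 0)*86 = -3*86 = -258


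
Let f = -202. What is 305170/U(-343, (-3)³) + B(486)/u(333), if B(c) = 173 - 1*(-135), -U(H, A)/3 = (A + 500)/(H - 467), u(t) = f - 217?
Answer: 34523736416/198187 ≈ 1.7420e+5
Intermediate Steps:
u(t) = -419 (u(t) = -202 - 217 = -419)
U(H, A) = -3*(500 + A)/(-467 + H) (U(H, A) = -3*(A + 500)/(H - 467) = -3*(500 + A)/(-467 + H))
B(c) = 308 (B(c) = 173 + 135 = 308)
305170/U(-343, (-3)³) + B(486)/u(333) = 305170/((3*(-500 - 1*(-3)³)/(-467 - 343))) + 308/(-419) = 305170/((3*(-500 - 1*(-27))/(-810))) + 308*(-1/419) = 305170/((3*(-1/810)*(-500 + 27))) - 308/419 = 305170/((3*(-1/810)*(-473))) - 308/419 = 305170/(473/270) - 308/419 = 305170*(270/473) - 308/419 = 82395900/473 - 308/419 = 34523736416/198187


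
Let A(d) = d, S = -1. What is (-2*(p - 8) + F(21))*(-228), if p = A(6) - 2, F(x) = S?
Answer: -1596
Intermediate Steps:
F(x) = -1
p = 4 (p = 6 - 2 = 4)
(-2*(p - 8) + F(21))*(-228) = (-2*(4 - 8) - 1)*(-228) = (-2*(-4) - 1)*(-228) = (8 - 1)*(-228) = 7*(-228) = -1596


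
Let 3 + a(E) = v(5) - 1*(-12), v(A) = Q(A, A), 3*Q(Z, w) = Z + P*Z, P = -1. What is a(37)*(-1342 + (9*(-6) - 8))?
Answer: -12636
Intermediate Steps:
Q(Z, w) = 0 (Q(Z, w) = (Z - Z)/3 = (⅓)*0 = 0)
v(A) = 0
a(E) = 9 (a(E) = -3 + (0 - 1*(-12)) = -3 + (0 + 12) = -3 + 12 = 9)
a(37)*(-1342 + (9*(-6) - 8)) = 9*(-1342 + (9*(-6) - 8)) = 9*(-1342 + (-54 - 8)) = 9*(-1342 - 62) = 9*(-1404) = -12636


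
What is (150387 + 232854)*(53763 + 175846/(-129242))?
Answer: 1331429400246900/64621 ≈ 2.0604e+10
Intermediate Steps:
(150387 + 232854)*(53763 + 175846/(-129242)) = 383241*(53763 + 175846*(-1/129242)) = 383241*(53763 - 87923/64621) = 383241*(3474130900/64621) = 1331429400246900/64621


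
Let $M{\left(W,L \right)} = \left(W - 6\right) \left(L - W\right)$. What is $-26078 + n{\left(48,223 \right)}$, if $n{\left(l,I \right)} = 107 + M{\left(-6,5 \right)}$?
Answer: $-26103$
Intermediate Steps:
$M{\left(W,L \right)} = \left(-6 + W\right) \left(L - W\right)$
$n{\left(l,I \right)} = -25$ ($n{\left(l,I \right)} = 107 + \left(- \left(-6\right)^{2} - 30 + 6 \left(-6\right) + 5 \left(-6\right)\right) = 107 - 132 = -25$)
$-26078 + n{\left(48,223 \right)} = -26078 - 25 = -26103$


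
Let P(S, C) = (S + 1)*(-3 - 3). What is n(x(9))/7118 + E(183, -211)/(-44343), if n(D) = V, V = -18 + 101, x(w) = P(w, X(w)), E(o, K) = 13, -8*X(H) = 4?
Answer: 275995/24279498 ≈ 0.011367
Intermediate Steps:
X(H) = -½ (X(H) = -⅛*4 = -½)
P(S, C) = -6 - 6*S (P(S, C) = (1 + S)*(-6) = -6 - 6*S)
x(w) = -6 - 6*w
V = 83
n(D) = 83
n(x(9))/7118 + E(183, -211)/(-44343) = 83/7118 + 13/(-44343) = 83*(1/7118) + 13*(-1/44343) = 83/7118 - 1/3411 = 275995/24279498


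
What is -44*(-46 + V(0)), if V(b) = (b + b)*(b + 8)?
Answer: 2024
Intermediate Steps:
V(b) = 2*b*(8 + b) (V(b) = (2*b)*(8 + b) = 2*b*(8 + b))
-44*(-46 + V(0)) = -44*(-46 + 2*0*(8 + 0)) = -44*(-46 + 2*0*8) = -44*(-46 + 0) = -44*(-46) = 2024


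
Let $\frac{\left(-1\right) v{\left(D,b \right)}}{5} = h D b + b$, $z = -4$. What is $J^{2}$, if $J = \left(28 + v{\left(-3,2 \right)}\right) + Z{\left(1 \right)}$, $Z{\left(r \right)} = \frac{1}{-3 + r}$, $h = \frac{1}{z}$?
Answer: $100$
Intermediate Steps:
$h = - \frac{1}{4}$ ($h = \frac{1}{-4} = - \frac{1}{4} \approx -0.25$)
$v{\left(D,b \right)} = - 5 b + \frac{5 D b}{4}$ ($v{\left(D,b \right)} = - 5 \left(- \frac{D}{4} b + b\right) = - 5 \left(- \frac{D b}{4} + b\right) = - 5 \left(b - \frac{D b}{4}\right) = - 5 b + \frac{5 D b}{4}$)
$J = 10$ ($J = \left(28 + \frac{5}{4} \cdot 2 \left(-4 - 3\right)\right) + \frac{1}{-3 + 1} = \left(28 + \frac{5}{4} \cdot 2 \left(-7\right)\right) + \frac{1}{-2} = \left(28 - \frac{35}{2}\right) - \frac{1}{2} = \frac{21}{2} - \frac{1}{2} = 10$)
$J^{2} = 10^{2} = 100$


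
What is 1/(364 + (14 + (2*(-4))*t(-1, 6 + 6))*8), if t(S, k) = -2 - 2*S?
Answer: 1/476 ≈ 0.0021008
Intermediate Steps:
1/(364 + (14 + (2*(-4))*t(-1, 6 + 6))*8) = 1/(364 + (14 + (2*(-4))*(-2 - 2*(-1)))*8) = 1/(364 + (14 - 8*(-2 + 2))*8) = 1/(364 + (14 - 8*0)*8) = 1/(364 + (14 + 0)*8) = 1/(364 + 14*8) = 1/(364 + 112) = 1/476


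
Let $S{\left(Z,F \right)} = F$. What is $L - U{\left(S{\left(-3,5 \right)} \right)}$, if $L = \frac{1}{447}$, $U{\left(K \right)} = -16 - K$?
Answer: $\frac{9388}{447} \approx 21.002$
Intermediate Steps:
$L = \frac{1}{447} \approx 0.0022371$
$L - U{\left(S{\left(-3,5 \right)} \right)} = \frac{1}{447} - \left(-16 - 5\right) = \frac{1}{447} - -21 = \frac{1}{447} + 21 = \frac{9388}{447}$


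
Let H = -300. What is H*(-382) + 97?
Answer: 114697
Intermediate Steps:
H*(-382) + 97 = -300*(-382) + 97 = 114600 + 97 = 114697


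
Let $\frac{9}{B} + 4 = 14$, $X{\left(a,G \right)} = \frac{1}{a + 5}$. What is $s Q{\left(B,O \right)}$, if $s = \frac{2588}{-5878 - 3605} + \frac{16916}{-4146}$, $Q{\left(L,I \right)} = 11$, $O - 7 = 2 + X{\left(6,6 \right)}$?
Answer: $- \frac{313764506}{6552753} \approx -47.883$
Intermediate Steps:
$X{\left(a,G \right)} = \frac{1}{5 + a}$
$B = \frac{9}{10}$ ($B = \frac{9}{-4 + 14} = \frac{9}{10} \approx 0.9$)
$O = \frac{100}{11}$ ($O = 7 + \left(2 + \frac{1}{5 + 6}\right) = 7 + \left(2 + \frac{1}{11}\right) = 7 + \frac{23}{11} = \frac{100}{11} \approx 9.0909$)
$s = - \frac{28524046}{6552753}$ ($s = \frac{2588}{-9483} + 16916 \left(- \frac{1}{4146}\right) = 2588 \left(- \frac{1}{9483}\right) - \frac{8458}{2073} = - \frac{2588}{9483} - \frac{8458}{2073} = - \frac{28524046}{6552753} \approx -4.353$)
$s Q{\left(B,O \right)} = \left(- \frac{28524046}{6552753}\right) 11 = - \frac{313764506}{6552753}$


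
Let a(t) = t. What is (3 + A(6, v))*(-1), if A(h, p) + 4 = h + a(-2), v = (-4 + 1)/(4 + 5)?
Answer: -3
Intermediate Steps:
v = -⅓ (v = -3/9 = -3*⅑ = -⅓ ≈ -0.33333)
A(h, p) = -6 + h (A(h, p) = -4 + (h - 2) = -4 + (-2 + h) = -6 + h)
(3 + A(6, v))*(-1) = (3 + (-6 + 6))*(-1) = (3 + 0)*(-1) = 3*(-1) = -3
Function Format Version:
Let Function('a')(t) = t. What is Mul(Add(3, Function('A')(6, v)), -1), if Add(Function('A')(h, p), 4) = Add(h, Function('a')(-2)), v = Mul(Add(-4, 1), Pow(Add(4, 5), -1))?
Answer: -3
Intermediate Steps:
v = Rational(-1, 3) (v = Mul(-3, Pow(9, -1)) = Mul(-3, Rational(1, 9)) = Rational(-1, 3) ≈ -0.33333)
Function('A')(h, p) = Add(-6, h) (Function('A')(h, p) = Add(-4, Add(h, -2)) = Add(-4, Add(-2, h)) = Add(-6, h))
Mul(Add(3, Function('A')(6, v)), -1) = Mul(Add(3, Add(-6, 6)), -1) = Mul(Add(3, 0), -1) = Mul(3, -1) = -3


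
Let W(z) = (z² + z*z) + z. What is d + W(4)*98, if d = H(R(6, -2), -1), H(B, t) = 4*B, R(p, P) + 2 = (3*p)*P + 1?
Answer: 3380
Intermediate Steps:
R(p, P) = -1 + 3*P*p (R(p, P) = -2 + ((3*p)*P + 1) = -2 + (3*P*p + 1) = -2 + (1 + 3*P*p) = -1 + 3*P*p)
d = -148 (d = 4*(-1 + 3*(-2)*6) = 4*(-1 - 36) = 4*(-37) = -148)
W(z) = z + 2*z² (W(z) = (z² + z²) + z = 2*z² + z = z + 2*z²)
d + W(4)*98 = -148 + (4*(1 + 2*4))*98 = -148 + (4*(1 + 8))*98 = -148 + (4*9)*98 = -148 + 36*98 = -148 + 3528 = 3380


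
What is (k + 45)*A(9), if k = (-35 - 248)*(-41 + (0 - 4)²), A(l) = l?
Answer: 64080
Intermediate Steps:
k = 7075 (k = -283*(-41 + (-4)²) = -283*(-41 + 16) = -283*(-25) = 7075)
(k + 45)*A(9) = (7075 + 45)*9 = 7120*9 = 64080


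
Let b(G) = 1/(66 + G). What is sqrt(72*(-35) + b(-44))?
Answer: I*sqrt(1219658)/22 ≈ 50.199*I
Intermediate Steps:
sqrt(72*(-35) + b(-44)) = sqrt(72*(-35) + 1/(66 - 44)) = sqrt(-2520 + 1/22) = sqrt(-55439/22) = I*sqrt(1219658)/22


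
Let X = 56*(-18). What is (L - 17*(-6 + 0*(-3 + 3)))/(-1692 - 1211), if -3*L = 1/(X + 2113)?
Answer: -338129/9623445 ≈ -0.035136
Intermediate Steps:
X = -1008
L = -1/3315 (L = -1/(3*(-1008 + 2113)) = -⅓/1105 = -⅓*1/1105 = -1/3315 ≈ -0.00030166)
(L - 17*(-6 + 0*(-3 + 3)))/(-1692 - 1211) = (-1/3315 - 17*(-6 + 0*(-3 + 3)))/(-1692 - 1211) = (-1/3315 - 17*(-6 + 0*0))/(-2903) = (-1/3315 - 17*(-6 + 0))*(-1/2903) = (-1/3315 - 17*(-6))*(-1/2903) = (-1/3315 + 102)*(-1/2903) = (338129/3315)*(-1/2903) = -338129/9623445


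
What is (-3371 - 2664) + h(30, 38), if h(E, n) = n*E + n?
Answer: -4857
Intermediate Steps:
h(E, n) = n + E*n (h(E, n) = E*n + n = n + E*n)
(-3371 - 2664) + h(30, 38) = (-3371 - 2664) + 38*(1 + 30) = -6035 + 38*31 = -6035 + 1178 = -4857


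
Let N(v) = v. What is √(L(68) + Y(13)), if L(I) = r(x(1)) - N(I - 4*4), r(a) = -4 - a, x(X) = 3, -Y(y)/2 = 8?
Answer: 5*I*√3 ≈ 8.6602*I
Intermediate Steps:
Y(y) = -16 (Y(y) = -2*8 = -16)
L(I) = 9 - I (L(I) = (-4 - 1*3) - (I - 4*4) = (-4 - 3) - (I - 16) = -7 - (-16 + I) = -7 + (16 - I) = 9 - I)
√(L(68) + Y(13)) = √((9 - 1*68) - 16) = √((9 - 68) - 16) = √(-59 - 16) = √(-75) = 5*I*√3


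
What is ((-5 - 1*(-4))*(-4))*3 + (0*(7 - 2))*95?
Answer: 12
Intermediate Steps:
((-5 - 1*(-4))*(-4))*3 + (0*(7 - 2))*95 = ((-5 + 4)*(-4))*3 + (0*5)*95 = -1*(-4)*3 + 0*95 = 4*3 + 0 = 12 + 0 = 12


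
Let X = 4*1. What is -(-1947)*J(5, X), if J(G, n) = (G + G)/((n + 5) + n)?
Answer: 19470/13 ≈ 1497.7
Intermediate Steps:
X = 4
J(G, n) = 2*G/(5 + 2*n) (J(G, n) = (2*G)/((5 + n) + n) = (2*G)/(5 + 2*n) = 2*G/(5 + 2*n))
-(-1947)*J(5, X) = -(-1947)*2*5/(5 + 2*4) = -(-1947)*2*5/(5 + 8) = -(-1947)*2*5/13 = -(-1947)*2*5*(1/13) = -(-1947)*10/13 = -177*(-110/13) = 19470/13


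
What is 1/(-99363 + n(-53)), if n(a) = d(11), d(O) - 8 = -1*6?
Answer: -1/99361 ≈ -1.0064e-5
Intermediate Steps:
d(O) = 2 (d(O) = 8 - 1*6 = 8 - 6 = 2)
n(a) = 2
1/(-99363 + n(-53)) = 1/(-99363 + 2) = 1/(-99361) = -1/99361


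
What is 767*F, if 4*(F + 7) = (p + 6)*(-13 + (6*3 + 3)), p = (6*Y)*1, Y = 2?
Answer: 22243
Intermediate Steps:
p = 12 (p = (6*2)*1 = 12*1 = 12)
F = 29 (F = -7 + ((12 + 6)*(-13 + (6*3 + 3)))/4 = -7 + (18*(-13 + (18 + 3)))/4 = -7 + (18*(-13 + 21))/4 = -7 + (18*8)/4 = -7 + (¼)*144 = -7 + 36 = 29)
767*F = 767*29 = 22243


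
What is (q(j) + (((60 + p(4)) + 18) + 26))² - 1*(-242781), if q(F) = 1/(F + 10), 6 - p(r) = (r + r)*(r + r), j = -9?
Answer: 244990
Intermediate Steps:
p(r) = 6 - 4*r² (p(r) = 6 - (r + r)*(r + r) = 6 - 2*r*2*r = 6 - 4*r²)
q(F) = 1/(10 + F)
(q(j) + (((60 + p(4)) + 18) + 26))² - 1*(-242781) = (1/(10 - 9) + (((60 + (6 - 4*4²)) + 18) + 26))² - 1*(-242781) = (1/1 + (((60 + (6 - 4*16)) + 18) + 26))² + 242781 = (1 + (((60 + (6 - 64)) + 18) + 26))² + 242781 = (1 + (((60 - 58) + 18) + 26))² + 242781 = (1 + ((2 + 18) + 26))² + 242781 = (1 + (20 + 26))² + 242781 = (1 + 46)² + 242781 = 47² + 242781 = 2209 + 242781 = 244990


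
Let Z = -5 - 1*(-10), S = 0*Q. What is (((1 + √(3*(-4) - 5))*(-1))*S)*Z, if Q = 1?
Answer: 0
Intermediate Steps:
S = 0 (S = 0*1 = 0)
Z = 5 (Z = -5 + 10 = 5)
(((1 + √(3*(-4) - 5))*(-1))*S)*Z = (((1 + √(3*(-4) - 5))*(-1))*0)*5 = (((1 + √(-12 - 5))*(-1))*0)*5 = (((1 + √(-17))*(-1))*0)*5 = (((1 + I*√17)*(-1))*0)*5 = ((-1 - I*√17)*0)*5 = 0*5 = 0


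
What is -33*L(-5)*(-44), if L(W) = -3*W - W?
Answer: 29040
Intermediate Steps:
L(W) = -4*W
-33*L(-5)*(-44) = -(-132)*(-5)*(-44) = -33*20*(-44) = -660*(-44) = 29040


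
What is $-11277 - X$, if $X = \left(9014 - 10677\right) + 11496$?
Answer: $-21110$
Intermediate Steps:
$X = 9833$ ($X = -1663 + 11496 = 9833$)
$-11277 - X = -11277 - 9833 = -21110$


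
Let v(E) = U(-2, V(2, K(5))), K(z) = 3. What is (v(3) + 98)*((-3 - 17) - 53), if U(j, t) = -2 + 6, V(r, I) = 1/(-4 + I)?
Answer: -7446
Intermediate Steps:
U(j, t) = 4
v(E) = 4
(v(3) + 98)*((-3 - 17) - 53) = (4 + 98)*((-3 - 17) - 53) = 102*(-20 - 53) = 102*(-73) = -7446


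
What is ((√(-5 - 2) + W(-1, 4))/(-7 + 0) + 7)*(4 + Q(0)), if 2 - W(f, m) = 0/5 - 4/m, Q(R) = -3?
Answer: 46/7 - I*√7/7 ≈ 6.5714 - 0.37796*I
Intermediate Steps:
W(f, m) = 2 + 4/m (W(f, m) = 2 - (0/5 - 4/m) = 2 - (0*(⅕) - 4/m) = 2 - (0 - 4/m) = 2 - (-4)/m = 2 + 4/m)
((√(-5 - 2) + W(-1, 4))/(-7 + 0) + 7)*(4 + Q(0)) = ((√(-5 - 2) + (2 + 4/4))/(-7 + 0) + 7)*(4 - 3) = ((√(-7) + (2 + 4*(¼)))/(-7) + 7)*1 = ((I*√7 + (2 + 1))*(-⅐) + 7)*1 = ((I*√7 + 3)*(-⅐) + 7)*1 = ((3 + I*√7)*(-⅐) + 7)*1 = ((-3/7 - I*√7/7) + 7)*1 = (46/7 - I*√7/7)*1 = 46/7 - I*√7/7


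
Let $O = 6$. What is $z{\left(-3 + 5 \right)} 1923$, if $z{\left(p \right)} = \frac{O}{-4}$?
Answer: $- \frac{5769}{2} \approx -2884.5$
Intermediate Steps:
$z{\left(p \right)} = - \frac{3}{2}$ ($z{\left(p \right)} = \frac{6}{-4} = 6 \left(- \frac{1}{4}\right) = - \frac{3}{2}$)
$z{\left(-3 + 5 \right)} 1923 = \left(- \frac{3}{2}\right) 1923 = - \frac{5769}{2}$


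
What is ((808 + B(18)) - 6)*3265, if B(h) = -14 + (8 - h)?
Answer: 2540170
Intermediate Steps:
B(h) = -6 - h
((808 + B(18)) - 6)*3265 = ((808 + (-6 - 1*18)) - 6)*3265 = ((808 + (-6 - 18)) - 6)*3265 = ((808 - 24) - 6)*3265 = (784 - 6)*3265 = 778*3265 = 2540170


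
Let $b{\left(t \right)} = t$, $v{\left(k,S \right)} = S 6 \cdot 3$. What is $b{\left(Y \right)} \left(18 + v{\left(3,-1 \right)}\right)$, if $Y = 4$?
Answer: $0$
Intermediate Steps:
$v{\left(k,S \right)} = 18 S$ ($v{\left(k,S \right)} = 6 S 3 = 18 S$)
$b{\left(Y \right)} \left(18 + v{\left(3,-1 \right)}\right) = 4 \left(18 + 18 \left(-1\right)\right) = 4 \left(18 - 18\right) = 4 \cdot 0 = 0$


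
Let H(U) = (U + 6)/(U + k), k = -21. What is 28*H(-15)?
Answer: 7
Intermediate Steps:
H(U) = (6 + U)/(-21 + U) (H(U) = (U + 6)/(U - 21) = (6 + U)/(-21 + U))
28*H(-15) = 28*((6 - 15)/(-21 - 15)) = 28*(-9/(-36)) = 28*(-1/36*(-9)) = 28*(¼) = 7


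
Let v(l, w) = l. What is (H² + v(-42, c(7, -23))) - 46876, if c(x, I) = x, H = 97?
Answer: -37509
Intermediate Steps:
(H² + v(-42, c(7, -23))) - 46876 = (97² - 42) - 46876 = (9409 - 42) - 46876 = 9367 - 46876 = -37509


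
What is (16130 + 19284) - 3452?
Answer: 31962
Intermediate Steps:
(16130 + 19284) - 3452 = 35414 - 3452 = 31962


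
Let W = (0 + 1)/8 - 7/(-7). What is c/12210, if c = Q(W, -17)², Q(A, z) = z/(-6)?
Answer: 289/439560 ≈ 0.00065748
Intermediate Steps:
W = 9/8 (W = 1*(⅛) - 7*(-⅐) = ⅛ + 1 = 9/8 ≈ 1.1250)
Q(A, z) = -z/6 (Q(A, z) = z*(-⅙) = -z/6)
c = 289/36 (c = (-⅙*(-17))² = (17/6)² = 289/36 ≈ 8.0278)
c/12210 = (289/36)/12210 = (289/36)*(1/12210) = 289/439560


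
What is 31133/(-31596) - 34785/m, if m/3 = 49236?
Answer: -79134167/64819194 ≈ -1.2208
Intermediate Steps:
m = 147708 (m = 3*49236 = 147708)
31133/(-31596) - 34785/m = 31133/(-31596) - 34785/147708 = 31133*(-1/31596) - 34785*1/147708 = -31133/31596 - 3865/16412 = -79134167/64819194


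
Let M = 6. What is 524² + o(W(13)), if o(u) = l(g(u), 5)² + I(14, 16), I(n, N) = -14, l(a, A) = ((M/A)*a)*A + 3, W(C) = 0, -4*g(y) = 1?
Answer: 1098257/4 ≈ 2.7456e+5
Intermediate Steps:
g(y) = -¼ (g(y) = -¼*1 = -¼)
l(a, A) = 3 + 6*a (l(a, A) = ((6/A)*a)*A + 3 = (6*a/A)*A + 3 = 6*a + 3 = 3 + 6*a)
o(u) = -47/4 (o(u) = (3 + 6*(-¼))² - 14 = (3 - 3/2)² - 14 = (3/2)² - 14 = 9/4 - 14 = -47/4)
524² + o(W(13)) = 524² - 47/4 = 274576 - 47/4 = 1098257/4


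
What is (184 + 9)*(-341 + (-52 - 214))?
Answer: -117151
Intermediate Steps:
(184 + 9)*(-341 + (-52 - 214)) = 193*(-341 - 266) = 193*(-607) = -117151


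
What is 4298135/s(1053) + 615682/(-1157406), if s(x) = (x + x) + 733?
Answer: 2486469658306/1642937817 ≈ 1513.4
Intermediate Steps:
s(x) = 733 + 2*x (s(x) = 2*x + 733 = 733 + 2*x)
4298135/s(1053) + 615682/(-1157406) = 4298135/(733 + 2*1053) + 615682/(-1157406) = 4298135/(733 + 2106) + 615682*(-1/1157406) = 4298135/2839 - 307841/578703 = 2486469658306/1642937817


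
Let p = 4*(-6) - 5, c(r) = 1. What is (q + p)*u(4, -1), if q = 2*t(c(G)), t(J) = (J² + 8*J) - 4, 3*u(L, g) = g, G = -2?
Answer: 19/3 ≈ 6.3333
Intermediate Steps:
u(L, g) = g/3
t(J) = -4 + J² + 8*J
p = -29 (p = -24 - 5 = -29)
q = 10 (q = 2*(-4 + 1² + 8*1) = 2*(-4 + 1 + 8) = 2*5 = 10)
(q + p)*u(4, -1) = (10 - 29)*((⅓)*(-1)) = -19*(-⅓) = 19/3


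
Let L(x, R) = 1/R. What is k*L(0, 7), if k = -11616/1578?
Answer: -1936/1841 ≈ -1.0516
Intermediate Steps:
k = -1936/263 (k = -11616*1/1578 = -1936/263 ≈ -7.3612)
k*L(0, 7) = -1936/263/7 = -1936/263*⅐ = -1936/1841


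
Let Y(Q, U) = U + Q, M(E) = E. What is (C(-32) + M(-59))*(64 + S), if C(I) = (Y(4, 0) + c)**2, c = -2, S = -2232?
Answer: 119240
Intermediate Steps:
Y(Q, U) = Q + U
C(I) = 4 (C(I) = ((4 + 0) - 2)**2 = (4 - 2)**2 = 2**2 = 4)
(C(-32) + M(-59))*(64 + S) = (4 - 59)*(64 - 2232) = -55*(-2168) = 119240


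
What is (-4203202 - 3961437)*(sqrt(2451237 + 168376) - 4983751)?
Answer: 40690527780889 - 8164639*sqrt(2619613) ≈ 4.0677e+13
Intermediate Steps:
(-4203202 - 3961437)*(sqrt(2451237 + 168376) - 4983751) = -8164639*(sqrt(2619613) - 4983751) = -8164639*(-4983751 + sqrt(2619613)) = 40690527780889 - 8164639*sqrt(2619613)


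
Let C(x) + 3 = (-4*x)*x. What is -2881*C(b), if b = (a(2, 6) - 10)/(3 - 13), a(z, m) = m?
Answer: 262171/25 ≈ 10487.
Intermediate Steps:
b = ⅖ (b = (6 - 10)/(3 - 13) = -4/(-10) = -4*(-⅒) = ⅖ ≈ 0.40000)
C(x) = -3 - 4*x² (C(x) = -3 + (-4*x)*x = -3 - 4*x²)
-2881*C(b) = -2881*(-3 - 4*(⅖)²) = -2881*(-3 - 4*4/25) = -2881*(-3 - 16/25) = -2881*(-91/25) = 262171/25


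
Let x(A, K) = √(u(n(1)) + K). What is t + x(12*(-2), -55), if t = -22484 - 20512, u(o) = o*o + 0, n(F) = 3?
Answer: -42996 + I*√46 ≈ -42996.0 + 6.7823*I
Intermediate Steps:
u(o) = o² (u(o) = o² + 0 = o²)
x(A, K) = √(9 + K) (x(A, K) = √(3² + K) = √(9 + K))
t = -42996
t + x(12*(-2), -55) = -42996 + √(9 - 55) = -42996 + √(-46) = -42996 + I*√46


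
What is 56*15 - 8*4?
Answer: 808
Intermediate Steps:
56*15 - 8*4 = 840 - 32 = 808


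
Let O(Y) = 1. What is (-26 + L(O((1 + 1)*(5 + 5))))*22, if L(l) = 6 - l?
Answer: -462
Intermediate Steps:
(-26 + L(O((1 + 1)*(5 + 5))))*22 = (-26 + (6 - 1*1))*22 = (-26 + (6 - 1))*22 = (-26 + 5)*22 = -21*22 = -462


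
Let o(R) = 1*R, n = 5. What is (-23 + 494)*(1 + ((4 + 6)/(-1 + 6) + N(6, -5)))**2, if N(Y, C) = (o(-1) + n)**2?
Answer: 170031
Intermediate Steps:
o(R) = R
N(Y, C) = 16 (N(Y, C) = (-1 + 5)**2 = 4**2 = 16)
(-23 + 494)*(1 + ((4 + 6)/(-1 + 6) + N(6, -5)))**2 = (-23 + 494)*(1 + ((4 + 6)/(-1 + 6) + 16))**2 = 471*(1 + (10/5 + 16))**2 = 471*(1 + (10*(1/5) + 16))**2 = 471*(1 + (2 + 16))**2 = 471*(1 + 18)**2 = 471*19**2 = 471*361 = 170031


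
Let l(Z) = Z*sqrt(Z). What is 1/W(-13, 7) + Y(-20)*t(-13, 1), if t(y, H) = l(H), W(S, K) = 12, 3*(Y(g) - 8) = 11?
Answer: 47/4 ≈ 11.750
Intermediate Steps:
Y(g) = 35/3 (Y(g) = 8 + (1/3)*11 = 8 + 11/3 = 35/3)
l(Z) = Z**(3/2)
t(y, H) = H**(3/2)
1/W(-13, 7) + Y(-20)*t(-13, 1) = 1/12 + 35*1**(3/2)/3 = 1/12 + (35/3)*1 = 1/12 + 35/3 = 47/4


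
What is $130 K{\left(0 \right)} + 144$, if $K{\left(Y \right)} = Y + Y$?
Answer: $144$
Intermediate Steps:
$K{\left(Y \right)} = 2 Y$
$130 K{\left(0 \right)} + 144 = 130 \cdot 2 \cdot 0 + 144 = 130 \cdot 0 + 144 = 0 + 144 = 144$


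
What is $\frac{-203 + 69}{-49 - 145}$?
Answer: $\frac{67}{97} \approx 0.69072$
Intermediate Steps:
$\frac{-203 + 69}{-49 - 145} = - \frac{134}{-194} = \left(-134\right) \left(- \frac{1}{194}\right) = \frac{67}{97}$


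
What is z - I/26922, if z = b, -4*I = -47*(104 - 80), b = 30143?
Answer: 135251594/4487 ≈ 30143.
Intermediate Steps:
I = 282 (I = -(-47)*(104 - 80)/4 = -(-47)*24/4 = -¼*(-1128) = 282)
z = 30143
z - I/26922 = 30143 - 282/26922 = 30143 - 1*47/4487 = 30143 - 47/4487 = 135251594/4487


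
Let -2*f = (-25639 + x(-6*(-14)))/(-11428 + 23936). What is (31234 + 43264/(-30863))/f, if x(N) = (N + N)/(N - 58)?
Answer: 313478293139024/10284261449 ≈ 30481.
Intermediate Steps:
x(N) = 2*N/(-58 + N) (x(N) = (2*N)/(-58 + N) = 2*N/(-58 + N))
f = 333223/325208 (f = -(-25639 + 2*(-6*(-14))/(-58 - 6*(-14)))/(2*(-11428 + 23936)) = -(-25639 + 2*84/(-58 + 84))/(2*12508) = -(-25639 + 2*84/26)/(2*12508) = -(-25639 + 2*84*(1/26))/(2*12508) = -(-25639 + 84/13)/(2*12508) = -(-333223)/(26*12508) = -1/2*(-333223/162604) = 333223/325208 ≈ 1.0246)
(31234 + 43264/(-30863))/f = (31234 + 43264/(-30863))/(333223/325208) = (31234 + 43264*(-1/30863))*(325208/333223) = (31234 - 43264/30863)*(325208/333223) = (963931678/30863)*(325208/333223) = 313478293139024/10284261449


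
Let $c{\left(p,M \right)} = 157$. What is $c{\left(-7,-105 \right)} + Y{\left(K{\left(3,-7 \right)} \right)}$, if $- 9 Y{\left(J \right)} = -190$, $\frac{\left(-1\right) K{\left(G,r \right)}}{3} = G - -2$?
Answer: $\frac{1603}{9} \approx 178.11$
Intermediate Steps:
$K{\left(G,r \right)} = -6 - 3 G$ ($K{\left(G,r \right)} = - 3 \left(G - -2\right) = - 3 \left(G + 2\right) = - 3 \left(2 + G\right) = -6 - 3 G$)
$Y{\left(J \right)} = \frac{190}{9}$ ($Y{\left(J \right)} = \left(- \frac{1}{9}\right) \left(-190\right) = \frac{190}{9}$)
$c{\left(-7,-105 \right)} + Y{\left(K{\left(3,-7 \right)} \right)} = 157 + \frac{190}{9} = \frac{1603}{9}$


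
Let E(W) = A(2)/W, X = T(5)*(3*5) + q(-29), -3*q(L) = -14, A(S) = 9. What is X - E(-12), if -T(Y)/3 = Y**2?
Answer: -13435/12 ≈ -1119.6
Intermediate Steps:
T(Y) = -3*Y**2
q(L) = 14/3 (q(L) = -1/3*(-14) = 14/3)
X = -3361/3 (X = (-3*5**2)*(3*5) + 14/3 = -3*25*15 + 14/3 = -75*15 + 14/3 = -1125 + 14/3 = -3361/3 ≈ -1120.3)
E(W) = 9/W
X - E(-12) = -3361/3 - 9/(-12) = -3361/3 - 9*(-1)/12 = -3361/3 - 1*(-3/4) = -3361/3 + 3/4 = -13435/12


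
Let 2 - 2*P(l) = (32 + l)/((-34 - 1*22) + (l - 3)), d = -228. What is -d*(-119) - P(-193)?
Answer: -1953553/72 ≈ -27133.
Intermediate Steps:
P(l) = 1 - (32 + l)/(2*(-59 + l)) (P(l) = 1 - (32 + l)/(2*((-34 - 1*22) + (l - 3))) = 1 - (32 + l)/(2*((-34 - 22) + (-3 + l))) = 1 - (32 + l)/(2*(-56 + (-3 + l))) = 1 - (32 + l)/(2*(-59 + l)))
-d*(-119) - P(-193) = -(-228)*(-119) - (-150 - 193)/(2*(-59 - 193)) = -1*27132 - (-343)/(2*(-252)) = -27132 - (-1)*(-343)/(2*252) = -27132 - 1*49/72 = -27132 - 49/72 = -1953553/72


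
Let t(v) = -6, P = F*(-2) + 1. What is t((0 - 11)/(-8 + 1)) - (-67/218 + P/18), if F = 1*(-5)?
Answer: -6184/981 ≈ -6.3038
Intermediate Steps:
F = -5
P = 11 (P = -5*(-2) + 1 = 10 + 1 = 11)
t((0 - 11)/(-8 + 1)) - (-67/218 + P/18) = -6 - (-67/218 + 11/18) = -6 - 1*298/981 = -6 - 298/981 = -6184/981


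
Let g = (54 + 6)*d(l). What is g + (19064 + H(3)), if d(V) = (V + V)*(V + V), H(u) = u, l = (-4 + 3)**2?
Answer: 19307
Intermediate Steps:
l = 1 (l = (-1)**2 = 1)
d(V) = 4*V**2 (d(V) = (2*V)*(2*V) = 4*V**2)
g = 240 (g = (54 + 6)*(4*1**2) = 60*(4*1) = 60*4 = 240)
g + (19064 + H(3)) = 240 + (19064 + 3) = 240 + 19067 = 19307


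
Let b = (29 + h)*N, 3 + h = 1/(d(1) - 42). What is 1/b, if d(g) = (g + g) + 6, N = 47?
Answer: 34/41501 ≈ 0.00081926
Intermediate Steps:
d(g) = 6 + 2*g (d(g) = 2*g + 6 = 6 + 2*g)
h = -103/34 (h = -3 + 1/((6 + 2*1) - 42) = -3 + 1/((6 + 2) - 42) = -3 + 1/(8 - 42) = -3 + 1/(-34) = -3 - 1/34 = -103/34 ≈ -3.0294)
b = 41501/34 (b = (29 - 103/34)*47 = (883/34)*47 = 41501/34 ≈ 1220.6)
1/b = 1/(41501/34) = 34/41501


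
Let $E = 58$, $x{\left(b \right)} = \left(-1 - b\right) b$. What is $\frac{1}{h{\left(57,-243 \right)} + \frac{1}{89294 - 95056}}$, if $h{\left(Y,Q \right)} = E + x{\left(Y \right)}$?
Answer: $- \frac{5762}{18714977} \approx -0.00030788$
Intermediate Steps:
$x{\left(b \right)} = b \left(-1 - b\right)$
$h{\left(Y,Q \right)} = 58 - Y \left(1 + Y\right)$
$\frac{1}{h{\left(57,-243 \right)} + \frac{1}{89294 - 95056}} = \frac{1}{\left(58 - 57 \left(1 + 57\right)\right) + \frac{1}{89294 - 95056}} = \frac{1}{\left(58 - 57 \cdot 58\right) + \frac{1}{-5762}} = \frac{1}{\left(58 - 3306\right) - \frac{1}{5762}} = \frac{1}{-3248 - \frac{1}{5762}} = \frac{1}{- \frac{18714977}{5762}} = - \frac{5762}{18714977}$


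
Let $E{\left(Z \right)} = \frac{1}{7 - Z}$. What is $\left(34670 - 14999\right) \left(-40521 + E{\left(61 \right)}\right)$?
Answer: $- \frac{14347601195}{18} \approx -7.9709 \cdot 10^{8}$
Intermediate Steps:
$\left(34670 - 14999\right) \left(-40521 + E{\left(61 \right)}\right) = \left(34670 - 14999\right) \left(-40521 - \frac{1}{-7 + 61}\right) = 19671 \left(-40521 - \frac{1}{54}\right) = 19671 \left(- \frac{2188135}{54}\right) = - \frac{14347601195}{18}$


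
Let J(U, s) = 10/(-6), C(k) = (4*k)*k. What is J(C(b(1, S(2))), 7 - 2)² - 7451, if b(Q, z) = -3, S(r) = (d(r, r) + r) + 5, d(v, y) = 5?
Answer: -67034/9 ≈ -7448.2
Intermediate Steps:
S(r) = 10 + r (S(r) = (5 + r) + 5 = 10 + r)
C(k) = 4*k²
J(U, s) = -5/3 (J(U, s) = 10*(-⅙) = -5/3)
J(C(b(1, S(2))), 7 - 2)² - 7451 = (-5/3)² - 7451 = 25/9 - 7451 = -67034/9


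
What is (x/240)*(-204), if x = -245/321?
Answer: 833/1284 ≈ 0.64875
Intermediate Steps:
x = -245/321 (x = -245*1/321 = -245/321 ≈ -0.76324)
(x/240)*(-204) = -245/321/240*(-204) = -245/321*1/240*(-204) = -49/15408*(-204) = 833/1284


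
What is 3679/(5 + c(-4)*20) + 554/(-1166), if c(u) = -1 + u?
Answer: -2171172/55385 ≈ -39.201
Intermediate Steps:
3679/(5 + c(-4)*20) + 554/(-1166) = 3679/(5 + (-1 - 4)*20) + 554/(-1166) = 3679/(5 - 5*20) + 554*(-1/1166) = 3679/(5 - 100) - 277/583 = 3679/(-95) - 277/583 = 3679*(-1/95) - 277/583 = -3679/95 - 277/583 = -2171172/55385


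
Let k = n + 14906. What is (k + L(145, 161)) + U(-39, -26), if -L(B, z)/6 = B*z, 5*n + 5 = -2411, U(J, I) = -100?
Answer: -628736/5 ≈ -1.2575e+5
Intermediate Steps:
n = -2416/5 (n = -1 + (⅕)*(-2411) = -1 - 2411/5 = -2416/5 ≈ -483.20)
L(B, z) = -6*B*z
k = 72114/5 (k = -2416/5 + 14906 = 72114/5 ≈ 14423.)
(k + L(145, 161)) + U(-39, -26) = (72114/5 - 6*145*161) - 100 = (72114/5 - 140070) - 100 = -628236/5 - 100 = -628736/5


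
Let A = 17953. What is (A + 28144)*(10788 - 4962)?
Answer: 268561122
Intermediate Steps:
(A + 28144)*(10788 - 4962) = (17953 + 28144)*(10788 - 4962) = 46097*5826 = 268561122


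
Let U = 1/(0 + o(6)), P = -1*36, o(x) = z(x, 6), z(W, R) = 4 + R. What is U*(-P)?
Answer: 18/5 ≈ 3.6000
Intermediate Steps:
o(x) = 10 (o(x) = 4 + 6 = 10)
P = -36
U = ⅒ (U = 1/(0 + 10) = 1/10 = ⅒ ≈ 0.10000)
U*(-P) = (-1*(-36))/10 = (⅒)*36 = 18/5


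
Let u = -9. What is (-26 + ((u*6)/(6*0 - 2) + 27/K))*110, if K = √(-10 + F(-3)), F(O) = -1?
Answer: 110 - 270*I*√11 ≈ 110.0 - 895.49*I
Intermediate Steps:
K = I*√11 (K = √(-10 - 1) = √(-11) = I*√11 ≈ 3.3166*I)
(-26 + ((u*6)/(6*0 - 2) + 27/K))*110 = (-26 + ((-9*6)/(6*0 - 2) + 27/((I*√11))))*110 = (-26 + (-54/(0 - 2) + 27*(-I*√11/11)))*110 = (-26 + (-54/(-2) - 27*I*√11/11))*110 = (-26 + (-54*(-½) - 27*I*√11/11))*110 = (-26 + (27 - 27*I*√11/11))*110 = (1 - 27*I*√11/11)*110 = 110 - 270*I*√11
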